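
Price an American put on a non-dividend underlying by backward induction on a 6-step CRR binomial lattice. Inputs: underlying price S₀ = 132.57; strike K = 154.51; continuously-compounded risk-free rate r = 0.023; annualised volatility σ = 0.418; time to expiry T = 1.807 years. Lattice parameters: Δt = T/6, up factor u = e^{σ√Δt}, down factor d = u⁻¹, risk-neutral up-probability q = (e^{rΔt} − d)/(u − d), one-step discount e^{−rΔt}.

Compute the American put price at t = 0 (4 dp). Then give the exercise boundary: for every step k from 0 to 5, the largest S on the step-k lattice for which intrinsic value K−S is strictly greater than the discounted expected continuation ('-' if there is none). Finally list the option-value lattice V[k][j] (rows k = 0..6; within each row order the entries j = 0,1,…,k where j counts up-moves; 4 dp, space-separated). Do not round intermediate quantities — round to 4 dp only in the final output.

Δt=0.30117  u=1.25784  d=0.79502  q=0.45792  discount=0.99310
step 6 (expiry): payoffs max(K−S,0) = 121.0365 101.5499 70.7190 21.9400 0.0000 0.0000 0.0000
step 5: (k=5,j=0): S=42.1042, (K−S)⁺=112.4058, hold=111.3393 ⇒ V=112.4058 exercise | (k=5,j=1): S=66.6152, (K−S)⁺=87.8948, hold=86.8283 ⇒ V=87.8948 exercise | (k=5,j=2): S=105.3953, (K−S)⁺=49.1147, hold=48.0481 ⇒ V=49.1147 exercise | (k=5,j=3): S=166.7513, (K−S)⁺=0.0000, hold=11.8111 ⇒ V=11.8111 continue | (k=5,j=4): S=263.8258, (K−S)⁺=0.0000, hold=0.0000 ⇒ V=0.0000 continue | (k=5,j=5): S=417.4124, (K−S)⁺=0.0000, hold=0.0000 ⇒ V=0.0000 continue  boundary S*=105.3953
step 4: (k=4,j=0): S=52.9601, (K−S)⁺=101.5499, hold=100.4833 ⇒ V=101.5499 exercise | (k=4,j=1): S=83.7910, (K−S)⁺=70.7190, hold=69.6525 ⇒ V=70.7190 exercise | (k=4,j=2): S=132.5700, (K−S)⁺=21.9400, hold=31.8115 ⇒ V=31.8115 continue | (k=4,j=3): S=209.7458, (K−S)⁺=0.0000, hold=6.3584 ⇒ V=6.3584 continue | (k=4,j=4): S=331.8496, (K−S)⁺=0.0000, hold=0.0000 ⇒ V=0.0000 continue  boundary S*=83.7910
step 3: (k=3,j=0): S=66.6152, (K−S)⁺=87.8948, hold=86.8283 ⇒ V=87.8948 exercise | (k=3,j=1): S=105.3953, (K−S)⁺=49.1147, hold=52.5373 ⇒ V=52.5373 continue | (k=3,j=2): S=166.7513, (K−S)⁺=0.0000, hold=20.0169 ⇒ V=20.0169 continue | (k=3,j=3): S=263.8258, (K−S)⁺=0.0000, hold=3.4230 ⇒ V=3.4230 continue  boundary S*=66.6152
step 2: (k=2,j=0): S=83.7910, (K−S)⁺=70.7190, hold=71.2089 ⇒ V=71.2089 continue | (k=2,j=1): S=132.5700, (K−S)⁺=21.9400, hold=37.3857 ⇒ V=37.3857 continue | (k=2,j=2): S=209.7458, (K−S)⁺=0.0000, hold=12.3324 ⇒ V=12.3324 continue  boundary S*=-
step 1: (k=1,j=0): S=105.3953, (K−S)⁺=49.1147, hold=55.3359 ⇒ V=55.3359 continue | (k=1,j=1): S=166.7513, (K−S)⁺=0.0000, hold=25.7344 ⇒ V=25.7344 continue  boundary S*=-
step 0: (k=0,j=0): S=132.5700, (K−S)⁺=21.9400, hold=41.4924 ⇒ V=41.4924 continue  boundary S*=-

price = 41.4924
boundary = - - - 66.6152 83.7910 105.3953
tree:
41.4924
55.3359 25.7344
71.2089 37.3857 12.3324
87.8948 52.5373 20.0169 3.4230
101.5499 70.7190 31.8115 6.3584 0.0000
112.4058 87.8948 49.1147 11.8111 0.0000 0.0000
121.0365 101.5499 70.7190 21.9400 0.0000 0.0000 0.0000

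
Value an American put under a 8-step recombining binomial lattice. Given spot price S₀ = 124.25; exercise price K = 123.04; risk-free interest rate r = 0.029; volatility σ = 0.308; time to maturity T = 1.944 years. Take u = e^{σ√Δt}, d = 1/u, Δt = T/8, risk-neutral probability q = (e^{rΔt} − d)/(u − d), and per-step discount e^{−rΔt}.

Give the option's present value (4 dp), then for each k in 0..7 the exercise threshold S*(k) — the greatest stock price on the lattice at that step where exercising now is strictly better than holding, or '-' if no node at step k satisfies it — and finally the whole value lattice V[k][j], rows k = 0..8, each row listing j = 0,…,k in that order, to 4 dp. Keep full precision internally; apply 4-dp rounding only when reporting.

price = 17.1016
boundary = - - - 78.7919 67.6929 78.7919 91.7106 106.7476
tree:
17.1016
24.2969 9.7200
33.4130 14.9832 4.2799
44.2481 22.4090 7.3263 1.1115
55.3471 32.2637 12.2845 2.1748 0.0000
64.8827 44.2481 20.0242 4.2555 0.0000 0.0000
73.0750 55.3471 31.3294 8.3266 0.0000 0.0000 0.0000
80.1133 64.8827 44.2481 16.2924 0.0000 0.0000 0.0000 0.0000
86.1601 73.0750 55.3471 31.3294 0.0000 0.0000 0.0000 0.0000 0.0000

params: Δt=0.24300 u=1.16396 d=0.85914 q=0.48532 e^(-rΔt)=0.99298
t_8 payoffs: 86.1601 73.0750 55.3471 31.3294 0.0000 0.0000 0.0000 0.0000 0.0000
t_7: node(7,0) S=42.9267 payoff=80.1133 vs cont=79.2493 → 80.1133 [stop]  node(7,1) S=58.1573 payoff=64.8827 vs cont=64.0186 → 64.8827 [stop]  node(7,2) S=78.7919 payoff=44.2481 vs cont=43.3841 → 44.2481 [stop]  node(7,3) S=106.7476 payoff=16.2924 vs cont=16.0115 → 16.2924 [stop]  node(7,4) S=144.6221 payoff=0.0000 vs cont=0.0000 → 0.0000 [wait]  node(7,5) S=195.9348 payoff=0.0000 vs cont=0.0000 → 0.0000 [wait]  node(7,6) S=265.4534 payoff=0.0000 vs cont=0.0000 → 0.0000 [wait]  node(7,7) S=359.6375 payoff=0.0000 vs cont=0.0000 → 0.0000 [wait]  ⇒ S*(7)=106.7476
t_6: node(6,0) S=49.9650 payoff=73.0750 vs cont=72.2109 → 73.0750 [stop]  node(6,1) S=67.6929 payoff=55.3471 vs cont=54.4831 → 55.3471 [stop]  node(6,2) S=91.7106 payoff=31.3294 vs cont=30.4654 → 31.3294 [stop]  node(6,3) S=124.2500 payoff=0.0000 vs cont=8.3266 → 8.3266 [wait]  node(6,4) S=168.3345 payoff=0.0000 vs cont=0.0000 → 0.0000 [wait]  node(6,5) S=228.0604 payoff=0.0000 vs cont=0.0000 → 0.0000 [wait]  node(6,6) S=308.9773 payoff=0.0000 vs cont=0.0000 → 0.0000 [wait]  ⇒ S*(6)=91.7106
t_5: node(5,0) S=58.1573 payoff=64.8827 vs cont=64.0186 → 64.8827 [stop]  node(5,1) S=78.7919 payoff=44.2481 vs cont=43.3841 → 44.2481 [stop]  node(5,2) S=106.7476 payoff=16.2924 vs cont=20.0242 → 20.0242 [wait]  node(5,3) S=144.6221 payoff=0.0000 vs cont=4.2555 → 4.2555 [wait]  node(5,4) S=195.9348 payoff=0.0000 vs cont=0.0000 → 0.0000 [wait]  node(5,5) S=265.4534 payoff=0.0000 vs cont=0.0000 → 0.0000 [wait]  ⇒ S*(5)=78.7919
t_4: node(4,0) S=67.6929 payoff=55.3471 vs cont=54.4831 → 55.3471 [stop]  node(4,1) S=91.7106 payoff=31.3294 vs cont=32.2637 → 32.2637 [wait]  node(4,2) S=124.2500 payoff=0.0000 vs cont=12.2845 → 12.2845 [wait]  node(4,3) S=168.3345 payoff=0.0000 vs cont=2.1748 → 2.1748 [wait]  node(4,4) S=228.0604 payoff=0.0000 vs cont=0.0000 → 0.0000 [wait]  ⇒ S*(4)=67.6929
t_3: node(3,0) S=78.7919 payoff=44.2481 vs cont=43.8344 → 44.2481 [stop]  node(3,1) S=106.7476 payoff=16.2924 vs cont=22.4090 → 22.4090 [wait]  node(3,2) S=144.6221 payoff=0.0000 vs cont=7.3263 → 7.3263 [wait]  node(3,3) S=195.9348 payoff=0.0000 vs cont=1.1115 → 1.1115 [wait]  ⇒ S*(3)=78.7919
t_2: node(2,0) S=91.7106 payoff=31.3294 vs cont=33.4130 → 33.4130 [wait]  node(2,1) S=124.2500 payoff=0.0000 vs cont=14.9832 → 14.9832 [wait]  node(2,2) S=168.3345 payoff=0.0000 vs cont=4.2799 → 4.2799 [wait]  ⇒ S*(2)=-
t_1: node(1,0) S=106.7476 payoff=16.2924 vs cont=24.2969 → 24.2969 [wait]  node(1,1) S=144.6221 payoff=0.0000 vs cont=9.7200 → 9.7200 [wait]  ⇒ S*(1)=-
t_0: node(0,0) S=124.2500 payoff=0.0000 vs cont=17.1016 → 17.1016 [wait]  ⇒ S*(0)=-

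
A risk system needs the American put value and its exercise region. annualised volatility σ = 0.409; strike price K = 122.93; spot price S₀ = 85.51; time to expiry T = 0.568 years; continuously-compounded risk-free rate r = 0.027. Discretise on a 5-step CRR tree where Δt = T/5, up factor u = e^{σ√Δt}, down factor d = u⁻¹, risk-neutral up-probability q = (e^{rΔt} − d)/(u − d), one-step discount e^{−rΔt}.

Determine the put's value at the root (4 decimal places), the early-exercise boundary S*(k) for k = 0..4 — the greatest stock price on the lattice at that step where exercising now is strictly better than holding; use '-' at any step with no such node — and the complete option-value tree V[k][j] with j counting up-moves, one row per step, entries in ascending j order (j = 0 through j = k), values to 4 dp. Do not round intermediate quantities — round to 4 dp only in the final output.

price = 38.3031
boundary = - 74.4987 64.9053 74.4987 85.5100
tree:
38.3031
48.4313 27.4317
58.0247 37.4640 16.5953
66.3827 48.4313 25.6660 6.7447
73.6644 58.0247 37.4200 12.9283 0.0000
80.0084 66.3827 48.4313 24.7812 0.0000 0.0000

params: Δt=0.11360 u=1.14781 d=0.87123 q=0.47670 e^(-rΔt)=0.99694
t_5 payoffs: 80.0084 66.3827 48.4313 24.7812 0.0000 0.0000
t_4: node(4,0) S=49.2656 payoff=73.6644 vs cont=73.2879 → 73.6644 [stop]  node(4,1) S=64.9053 payoff=58.0247 vs cont=57.6482 → 58.0247 [stop]  node(4,2) S=85.5100 payoff=37.4200 vs cont=37.0435 → 37.4200 [stop]  node(4,3) S=112.6558 payoff=10.2742 vs cont=12.9283 → 12.9283 [wait]  node(4,4) S=148.4192 payoff=0.0000 vs cont=0.0000 → 0.0000 [wait]  ⇒ S*(4)=85.5100
t_3: node(3,0) S=56.5473 payoff=66.3827 vs cont=66.0062 → 66.3827 [stop]  node(3,1) S=74.4987 payoff=48.4313 vs cont=48.0548 → 48.4313 [stop]  node(3,2) S=98.1488 payoff=24.7812 vs cont=25.6660 → 25.6660 [wait]  node(3,3) S=129.3069 payoff=0.0000 vs cont=6.7447 → 6.7447 [wait]  ⇒ S*(3)=74.4987
t_2: node(2,0) S=64.9053 payoff=58.0247 vs cont=57.6482 → 58.0247 [stop]  node(2,1) S=85.5100 payoff=37.4200 vs cont=37.4640 → 37.4640 [wait]  node(2,2) S=112.6558 payoff=10.2742 vs cont=16.5953 → 16.5953 [wait]  ⇒ S*(2)=64.9053
t_1: node(1,0) S=74.4987 payoff=48.4313 vs cont=48.0758 → 48.4313 [stop]  node(1,1) S=98.1488 payoff=24.7812 vs cont=27.4317 → 27.4317 [wait]  ⇒ S*(1)=74.4987
t_0: node(0,0) S=85.5100 payoff=37.4200 vs cont=38.3031 → 38.3031 [wait]  ⇒ S*(0)=-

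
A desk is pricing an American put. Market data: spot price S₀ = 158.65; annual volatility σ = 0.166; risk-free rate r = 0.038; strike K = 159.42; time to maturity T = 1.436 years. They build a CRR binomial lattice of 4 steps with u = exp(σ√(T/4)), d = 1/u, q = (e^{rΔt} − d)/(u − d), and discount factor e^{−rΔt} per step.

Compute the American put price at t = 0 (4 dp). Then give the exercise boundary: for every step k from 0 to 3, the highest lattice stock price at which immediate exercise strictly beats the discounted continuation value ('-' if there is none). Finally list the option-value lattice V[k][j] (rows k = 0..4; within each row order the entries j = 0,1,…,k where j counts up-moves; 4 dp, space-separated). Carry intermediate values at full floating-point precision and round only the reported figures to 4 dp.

price = 9.5069
boundary = - - 130.0316 143.6298
tree:
9.5069
17.1281 3.3609
29.3884 7.2872 0.1557
41.6992 15.7902 0.3463 0.0000
52.8444 29.3884 0.7700 0.0000 0.0000

params: Δt=0.35900 u=1.10458 d=0.90532 q=0.54409 e^(-rΔt)=0.98645
t_4 payoffs: 52.8444 29.3884 0.7700 0.0000 0.0000
t_3: node(3,0) S=117.7208 payoff=41.6992 vs cont=39.5391 → 41.6992 [stop]  node(3,1) S=143.6298 payoff=15.7902 vs cont=13.6302 → 15.7902 [stop]  node(3,2) S=175.2410 payoff=0.0000 vs cont=0.3463 → 0.3463 [wait]  node(3,3) S=213.8095 payoff=0.0000 vs cont=0.0000 → 0.0000 [wait]  ⇒ S*(3)=143.6298
t_2: node(2,0) S=130.0316 payoff=29.3884 vs cont=27.2284 → 29.3884 [stop]  node(2,1) S=158.6500 payoff=0.7700 vs cont=7.2872 → 7.2872 [wait]  node(2,2) S=193.5670 payoff=0.0000 vs cont=0.1557 → 0.1557 [wait]  ⇒ S*(2)=130.0316
t_1: node(1,0) S=143.6298 payoff=15.7902 vs cont=17.1281 → 17.1281 [wait]  node(1,1) S=175.2410 payoff=0.0000 vs cont=3.3609 → 3.3609 [wait]  ⇒ S*(1)=-
t_0: node(0,0) S=158.6500 payoff=0.7700 vs cont=9.5069 → 9.5069 [wait]  ⇒ S*(0)=-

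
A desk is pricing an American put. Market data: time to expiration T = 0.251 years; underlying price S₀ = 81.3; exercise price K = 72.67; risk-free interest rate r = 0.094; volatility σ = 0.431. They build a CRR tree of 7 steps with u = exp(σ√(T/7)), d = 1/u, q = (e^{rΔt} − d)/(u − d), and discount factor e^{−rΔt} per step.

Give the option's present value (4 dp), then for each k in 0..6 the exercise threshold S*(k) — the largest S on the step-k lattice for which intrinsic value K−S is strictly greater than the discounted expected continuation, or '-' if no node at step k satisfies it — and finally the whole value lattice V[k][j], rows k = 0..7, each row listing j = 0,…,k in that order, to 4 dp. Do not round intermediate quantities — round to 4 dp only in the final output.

params: Δt=0.03586 u=1.08504 d=0.92163 q=0.50027 e^(-rΔt)=0.99664
t_7 payoffs: 26.7524 18.6110 9.0261 0.0000 0.0000 0.0000 0.0000 0.0000
t_6: node(6,0) S=49.8222 payoff=22.8478 vs cont=22.6032 → 22.8478 [stop]  node(6,1) S=58.6560 payoff=14.0140 vs cont=13.7695 → 14.0140 [stop]  node(6,2) S=69.0560 payoff=3.6140 vs cont=4.4954 → 4.4954 [wait]  node(6,3) S=81.3000 payoff=0.0000 vs cont=0.0000 → 0.0000 [wait]  node(6,4) S=95.7149 payoff=0.0000 vs cont=0.0000 → 0.0000 [wait]  node(6,5) S=112.6857 payoff=0.0000 vs cont=0.0000 → 0.0000 [wait]  node(6,6) S=132.6654 payoff=0.0000 vs cont=0.0000 → 0.0000 [wait]  ⇒ S*(6)=58.6560
t_5: node(5,0) S=54.0590 payoff=18.6110 vs cont=18.3665 → 18.6110 [stop]  node(5,1) S=63.6439 payoff=9.0261 vs cont=9.2210 → 9.2210 [wait]  node(5,2) S=74.9283 payoff=0.0000 vs cont=2.2389 → 2.2389 [wait]  node(5,3) S=88.2135 payoff=0.0000 vs cont=0.0000 → 0.0000 [wait]  node(5,4) S=103.8542 payoff=0.0000 vs cont=0.0000 → 0.0000 [wait]  node(5,5) S=122.2681 payoff=0.0000 vs cont=0.0000 → 0.0000 [wait]  ⇒ S*(5)=54.0590
t_4: node(4,0) S=58.6560 payoff=14.0140 vs cont=13.8667 → 14.0140 [stop]  node(4,1) S=69.0560 payoff=3.6140 vs cont=5.7088 → 5.7088 [wait]  node(4,2) S=81.3000 payoff=0.0000 vs cont=1.1151 → 1.1151 [wait]  node(4,3) S=95.7149 payoff=0.0000 vs cont=0.0000 → 0.0000 [wait]  node(4,4) S=112.6857 payoff=0.0000 vs cont=0.0000 → 0.0000 [wait]  ⇒ S*(4)=58.6560
t_3: node(3,0) S=63.6439 payoff=9.0261 vs cont=9.8260 → 9.8260 [wait]  node(3,1) S=74.9283 payoff=0.0000 vs cont=3.3993 → 3.3993 [wait]  node(3,2) S=88.2135 payoff=0.0000 vs cont=0.5554 → 0.5554 [wait]  node(3,3) S=103.8542 payoff=0.0000 vs cont=0.0000 → 0.0000 [wait]  ⇒ S*(3)=-
t_2: node(2,0) S=69.0560 payoff=3.6140 vs cont=6.5887 → 6.5887 [wait]  node(2,1) S=81.3000 payoff=0.0000 vs cont=1.9699 → 1.9699 [wait]  node(2,2) S=95.7149 payoff=0.0000 vs cont=0.2766 → 0.2766 [wait]  ⇒ S*(2)=-
t_1: node(1,0) S=74.9283 payoff=0.0000 vs cont=4.2636 → 4.2636 [wait]  node(1,1) S=88.2135 payoff=0.0000 vs cont=1.1190 → 1.1190 [wait]  ⇒ S*(1)=-
t_0: node(0,0) S=81.3000 payoff=0.0000 vs cont=2.6814 → 2.6814 [wait]  ⇒ S*(0)=-

price = 2.6814
boundary = - - - - 58.6560 54.0590 58.6560
tree:
2.6814
4.2636 1.1190
6.5887 1.9699 0.2766
9.8260 3.3993 0.5554 0.0000
14.0140 5.7088 1.1151 0.0000 0.0000
18.6110 9.2210 2.2389 0.0000 0.0000 0.0000
22.8478 14.0140 4.4954 0.0000 0.0000 0.0000 0.0000
26.7524 18.6110 9.0261 0.0000 0.0000 0.0000 0.0000 0.0000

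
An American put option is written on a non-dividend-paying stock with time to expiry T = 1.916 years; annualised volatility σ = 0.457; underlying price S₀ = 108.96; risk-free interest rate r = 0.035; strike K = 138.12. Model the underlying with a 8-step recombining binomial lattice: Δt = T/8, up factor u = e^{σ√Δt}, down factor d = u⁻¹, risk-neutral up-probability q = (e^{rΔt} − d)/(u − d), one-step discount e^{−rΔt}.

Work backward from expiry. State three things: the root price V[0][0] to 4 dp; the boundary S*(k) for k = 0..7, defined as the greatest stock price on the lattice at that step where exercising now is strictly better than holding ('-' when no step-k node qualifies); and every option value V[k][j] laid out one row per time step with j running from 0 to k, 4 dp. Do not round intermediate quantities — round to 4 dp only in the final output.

Δt=0.23950, u=1.25063, d=0.79959, q=0.46298, disc=e^(-rΔt)=0.99165
k=8 terminal: V=max(K-S,0) → 119.9135 109.6435 93.5803 68.4562 29.1600 0.0000 0.0000 0.0000 0.0000
k=7: j=0 S=22.7697 intr=115.3503 cont=114.1973 V=115.3503[EX]; j=1 S=35.6137 intr=102.5063 cont=101.3533 V=102.5063[EX]; j=2 S=55.7028 intr=82.4172 cont=81.2642 V=82.4172[EX]; j=3 S=87.1239 intr=50.9961 cont=49.8432 V=50.9961[EX]; j=4 S=136.2690 intr=1.8510 cont=15.5287 V=15.5287[hold]; j=5 S=213.1361 intr=0.0000 cont=0.0000 V=0.0000[hold]; j=6 S=333.3627 intr=0.0000 cont=0.0000 V=0.0000[hold]; j=7 S=521.4071 intr=0.0000 cont=0.0000 V=0.0000[hold]  S*(7)=87.1239
k=6: j=0 S=28.4765 intr=109.6435 cont=108.4905 V=109.6435[EX]; j=1 S=44.5397 intr=93.5803 cont=92.4274 V=93.5803[EX]; j=2 S=69.6638 intr=68.4562 cont=67.3033 V=68.4562[EX]; j=3 S=108.9600 intr=29.1600 cont=34.2867 V=34.2867[hold]; j=4 S=170.4225 intr=0.0000 cont=8.2696 V=8.2696[hold]; j=5 S=266.5551 intr=0.0000 cont=0.0000 V=0.0000[hold]; j=6 S=416.9144 intr=0.0000 cont=0.0000 V=0.0000[hold]  S*(6)=69.6638
k=5: j=0 S=35.6137 intr=102.5063 cont=101.3533 V=102.5063[EX]; j=1 S=55.7028 intr=82.4172 cont=81.2642 V=82.4172[EX]; j=2 S=87.1239 intr=50.9961 cont=52.1970 V=52.1970[hold]; j=3 S=136.2690 intr=1.8510 cont=22.0556 V=22.0556[hold]; j=4 S=213.1361 intr=0.0000 cont=4.4038 V=4.4038[hold]; j=5 S=333.3627 intr=0.0000 cont=0.0000 V=0.0000[hold]  S*(5)=55.7028
k=4: j=0 S=44.5397 intr=93.5803 cont=92.4274 V=93.5803[EX]; j=1 S=69.6638 intr=68.4562 cont=67.8546 V=68.4562[EX]; j=2 S=108.9600 intr=29.1600 cont=37.9228 V=37.9228[hold]; j=3 S=170.4225 intr=0.0000 cont=13.7673 V=13.7673[hold]; j=4 S=266.5551 intr=0.0000 cont=2.3452 V=2.3452[hold]  S*(4)=69.6638
k=3: j=0 S=55.7028 intr=82.4172 cont=81.2642 V=82.4172[EX]; j=1 S=87.1239 intr=50.9961 cont=53.8663 V=53.8663[hold]; j=2 S=136.2690 intr=1.8510 cont=26.5160 V=26.5160[hold]; j=3 S=213.1361 intr=0.0000 cont=8.4083 V=8.4083[hold]  S*(3)=55.7028
k=2: j=0 S=69.6638 intr=68.4562 cont=68.6210 V=68.6210[hold]; j=1 S=108.9600 intr=29.1600 cont=40.8597 V=40.8597[hold]; j=2 S=170.4225 intr=0.0000 cont=17.9811 V=17.9811[hold]  S*(2)=-
k=1: j=0 S=87.1239 intr=50.9961 cont=55.3025 V=55.3025[hold]; j=1 S=136.2690 intr=1.8510 cont=30.0146 V=30.0146[hold]  S*(1)=-
k=0: j=0 S=108.9600 intr=29.1600 cont=43.2307 V=43.2307[hold]  S*(0)=-

price = 43.2307
boundary = - - - 55.7028 69.6638 55.7028 69.6638 87.1239
tree:
43.2307
55.3025 30.0146
68.6210 40.8597 17.9811
82.4172 53.8663 26.5160 8.4083
93.5803 68.4562 37.9228 13.7673 2.3452
102.5063 82.4172 52.1970 22.0556 4.4038 0.0000
109.6435 93.5803 68.4562 34.2867 8.2696 0.0000 0.0000
115.3503 102.5063 82.4172 50.9961 15.5287 0.0000 0.0000 0.0000
119.9135 109.6435 93.5803 68.4562 29.1600 0.0000 0.0000 0.0000 0.0000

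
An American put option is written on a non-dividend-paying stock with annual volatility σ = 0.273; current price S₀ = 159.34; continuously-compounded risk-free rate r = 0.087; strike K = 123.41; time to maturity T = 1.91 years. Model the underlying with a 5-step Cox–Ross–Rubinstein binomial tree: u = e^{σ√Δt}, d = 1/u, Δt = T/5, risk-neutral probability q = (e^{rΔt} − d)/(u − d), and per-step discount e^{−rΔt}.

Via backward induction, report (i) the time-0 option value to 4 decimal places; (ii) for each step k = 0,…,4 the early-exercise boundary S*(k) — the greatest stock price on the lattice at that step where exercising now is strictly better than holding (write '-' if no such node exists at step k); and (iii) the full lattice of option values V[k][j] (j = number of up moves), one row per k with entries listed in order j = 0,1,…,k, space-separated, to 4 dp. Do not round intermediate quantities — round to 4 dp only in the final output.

Δt=0.38200, u=1.18380, d=0.84474, q=0.55758, disc=e^(-rΔt)=0.96731
k=5 terminal: V=max(K-S,0) → 54.8721 27.3620 0.0000 0.0000 0.0000 0.0000
k=4: j=0 S=81.1352 intr=42.2748 cont=38.2408 V=42.2748[EX]; j=1 S=113.7017 intr=9.7083 cont=11.7098 V=11.7098[hold]; j=2 S=159.3400 intr=0.0000 cont=0.0000 V=0.0000[hold]; j=3 S=223.2968 intr=0.0000 cont=0.0000 V=0.0000[hold]; j=4 S=312.9250 intr=0.0000 cont=0.0000 V=0.0000[hold]  S*(4)=81.1352
k=3: j=0 S=96.0480 intr=27.3620 cont=24.4075 V=27.3620[EX]; j=1 S=134.6003 intr=0.0000 cont=5.0113 V=5.0113[hold]; j=2 S=188.6269 intr=0.0000 cont=0.0000 V=0.0000[hold]; j=3 S=264.3391 intr=0.0000 cont=0.0000 V=0.0000[hold]  S*(3)=96.0480
k=2: j=0 S=113.7017 intr=9.7083 cont=14.4126 V=14.4126[hold]; j=1 S=159.3400 intr=0.0000 cont=2.1446 V=2.1446[hold]; j=2 S=223.2968 intr=0.0000 cont=0.0000 V=0.0000[hold]  S*(2)=-
k=1: j=0 S=134.6003 intr=0.0000 cont=7.3247 V=7.3247[hold]; j=1 S=188.6269 intr=0.0000 cont=0.9178 V=0.9178[hold]  S*(1)=-
k=0: j=0 S=159.3400 intr=0.0000 cont=3.6297 V=3.6297[hold]  S*(0)=-

price = 3.6297
boundary = - - - 96.0480 81.1352
tree:
3.6297
7.3247 0.9178
14.4126 2.1446 0.0000
27.3620 5.0113 0.0000 0.0000
42.2748 11.7098 0.0000 0.0000 0.0000
54.8721 27.3620 0.0000 0.0000 0.0000 0.0000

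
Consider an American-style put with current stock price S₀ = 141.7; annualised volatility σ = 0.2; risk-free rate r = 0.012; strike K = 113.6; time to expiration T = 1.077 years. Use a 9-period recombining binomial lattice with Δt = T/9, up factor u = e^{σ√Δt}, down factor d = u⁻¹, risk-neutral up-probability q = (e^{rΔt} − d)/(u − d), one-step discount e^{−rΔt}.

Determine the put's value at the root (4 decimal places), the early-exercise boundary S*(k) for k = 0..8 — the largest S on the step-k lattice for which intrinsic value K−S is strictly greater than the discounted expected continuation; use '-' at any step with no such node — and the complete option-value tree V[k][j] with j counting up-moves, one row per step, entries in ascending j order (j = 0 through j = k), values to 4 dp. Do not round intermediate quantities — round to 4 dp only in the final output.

price = 1.5846
boundary = - - - - - - 93.5595 87.3054 93.5595
tree:
1.5846
2.5838 0.5621
4.1318 0.9999 0.1136
6.4533 1.7572 0.2244 0.0000
9.7914 3.0403 0.4432 0.0000 0.0000
14.3296 5.1545 0.8757 0.0000 0.0000 0.0000
20.0405 8.5003 1.7299 0.0000 0.0000 0.0000 0.0000
26.2946 13.4686 3.4176 0.0000 0.0000 0.0000 0.0000 0.0000
32.1307 20.0405 6.7517 0.0000 0.0000 0.0000 0.0000 0.0000 0.0000
37.5767 26.2946 13.3383 0.0000 0.0000 0.0000 0.0000 0.0000 0.0000 0.0000

Δt=0.11967  u=1.07164  d=0.93315  q=0.49309  discount=0.99857
step 9 (expiry): payoffs max(K−S,0) = 37.5767 26.2946 13.3383 0.0000 0.0000 0.0000 0.0000 0.0000 0.0000 0.0000
step 8: (k=8,j=0): S=81.4693, (K−S)⁺=32.1307, hold=31.9677 ⇒ V=32.1307 exercise | (k=8,j=1): S=93.5595, (K−S)⁺=20.0405, hold=19.8775 ⇒ V=20.0405 exercise | (k=8,j=2): S=107.4439, (K−S)⁺=6.1561, hold=6.7517 ⇒ V=6.7517 continue | (k=8,j=3): S=123.3888, (K−S)⁺=0.0000, hold=0.0000 ⇒ V=0.0000 continue | (k=8,j=4): S=141.7000, (K−S)⁺=0.0000, hold=0.0000 ⇒ V=0.0000 continue | (k=8,j=5): S=162.7286, (K−S)⁺=0.0000, hold=0.0000 ⇒ V=0.0000 continue | (k=8,j=6): S=186.8778, (K−S)⁺=0.0000, hold=0.0000 ⇒ V=0.0000 continue | (k=8,j=7): S=214.6109, (K−S)⁺=0.0000, hold=0.0000 ⇒ V=0.0000 continue | (k=8,j=8): S=246.4596, (K−S)⁺=0.0000, hold=0.0000 ⇒ V=0.0000 continue  boundary S*=93.5595
step 7: (k=7,j=0): S=87.3054, (K−S)⁺=26.2946, hold=26.1316 ⇒ V=26.2946 exercise | (k=7,j=1): S=100.2617, (K−S)⁺=13.3383, hold=13.4686 ⇒ V=13.4686 continue | (k=7,j=2): S=115.1407, (K−S)⁺=0.0000, hold=3.4176 ⇒ V=3.4176 continue | (k=7,j=3): S=132.2278, (K−S)⁺=0.0000, hold=0.0000 ⇒ V=0.0000 continue | (k=7,j=4): S=151.8507, (K−S)⁺=0.0000, hold=0.0000 ⇒ V=0.0000 continue | (k=7,j=5): S=174.3857, (K−S)⁺=0.0000, hold=0.0000 ⇒ V=0.0000 continue | (k=7,j=6): S=200.2649, (K−S)⁺=0.0000, hold=0.0000 ⇒ V=0.0000 continue | (k=7,j=7): S=229.9846, (K−S)⁺=0.0000, hold=0.0000 ⇒ V=0.0000 continue  boundary S*=87.3054
step 6: (k=6,j=0): S=93.5595, (K−S)⁺=20.0405, hold=19.9416 ⇒ V=20.0405 exercise | (k=6,j=1): S=107.4439, (K−S)⁺=6.1561, hold=8.5003 ⇒ V=8.5003 continue | (k=6,j=2): S=123.3888, (K−S)⁺=0.0000, hold=1.7299 ⇒ V=1.7299 continue | (k=6,j=3): S=141.7000, (K−S)⁺=0.0000, hold=0.0000 ⇒ V=0.0000 continue | (k=6,j=4): S=162.7286, (K−S)⁺=0.0000, hold=0.0000 ⇒ V=0.0000 continue | (k=6,j=5): S=186.8778, (K−S)⁺=0.0000, hold=0.0000 ⇒ V=0.0000 continue | (k=6,j=6): S=214.6109, (K−S)⁺=0.0000, hold=0.0000 ⇒ V=0.0000 continue  boundary S*=93.5595
step 5: (k=5,j=0): S=100.2617, (K−S)⁺=13.3383, hold=14.3296 ⇒ V=14.3296 continue | (k=5,j=1): S=115.1407, (K−S)⁺=0.0000, hold=5.1545 ⇒ V=5.1545 continue | (k=5,j=2): S=132.2278, (K−S)⁺=0.0000, hold=0.8757 ⇒ V=0.8757 continue | (k=5,j=3): S=151.8507, (K−S)⁺=0.0000, hold=0.0000 ⇒ V=0.0000 continue | (k=5,j=4): S=174.3857, (K−S)⁺=0.0000, hold=0.0000 ⇒ V=0.0000 continue | (k=5,j=5): S=200.2649, (K−S)⁺=0.0000, hold=0.0000 ⇒ V=0.0000 continue  boundary S*=-
step 4: (k=4,j=0): S=107.4439, (K−S)⁺=6.1561, hold=9.7914 ⇒ V=9.7914 continue | (k=4,j=1): S=123.3888, (K−S)⁺=0.0000, hold=3.0403 ⇒ V=3.0403 continue | (k=4,j=2): S=141.7000, (K−S)⁺=0.0000, hold=0.4432 ⇒ V=0.4432 continue | (k=4,j=3): S=162.7286, (K−S)⁺=0.0000, hold=0.0000 ⇒ V=0.0000 continue | (k=4,j=4): S=186.8778, (K−S)⁺=0.0000, hold=0.0000 ⇒ V=0.0000 continue  boundary S*=-
step 3: (k=3,j=0): S=115.1407, (K−S)⁺=0.0000, hold=6.4533 ⇒ V=6.4533 continue | (k=3,j=1): S=132.2278, (K−S)⁺=0.0000, hold=1.7572 ⇒ V=1.7572 continue | (k=3,j=2): S=151.8507, (K−S)⁺=0.0000, hold=0.2244 ⇒ V=0.2244 continue | (k=3,j=3): S=174.3857, (K−S)⁺=0.0000, hold=0.0000 ⇒ V=0.0000 continue  boundary S*=-
step 2: (k=2,j=0): S=123.3888, (K−S)⁺=0.0000, hold=4.1318 ⇒ V=4.1318 continue | (k=2,j=1): S=141.7000, (K−S)⁺=0.0000, hold=0.9999 ⇒ V=0.9999 continue | (k=2,j=2): S=162.7286, (K−S)⁺=0.0000, hold=0.1136 ⇒ V=0.1136 continue  boundary S*=-
step 1: (k=1,j=0): S=132.2278, (K−S)⁺=0.0000, hold=2.5838 ⇒ V=2.5838 continue | (k=1,j=1): S=151.8507, (K−S)⁺=0.0000, hold=0.5621 ⇒ V=0.5621 continue  boundary S*=-
step 0: (k=0,j=0): S=141.7000, (K−S)⁺=0.0000, hold=1.5846 ⇒ V=1.5846 continue  boundary S*=-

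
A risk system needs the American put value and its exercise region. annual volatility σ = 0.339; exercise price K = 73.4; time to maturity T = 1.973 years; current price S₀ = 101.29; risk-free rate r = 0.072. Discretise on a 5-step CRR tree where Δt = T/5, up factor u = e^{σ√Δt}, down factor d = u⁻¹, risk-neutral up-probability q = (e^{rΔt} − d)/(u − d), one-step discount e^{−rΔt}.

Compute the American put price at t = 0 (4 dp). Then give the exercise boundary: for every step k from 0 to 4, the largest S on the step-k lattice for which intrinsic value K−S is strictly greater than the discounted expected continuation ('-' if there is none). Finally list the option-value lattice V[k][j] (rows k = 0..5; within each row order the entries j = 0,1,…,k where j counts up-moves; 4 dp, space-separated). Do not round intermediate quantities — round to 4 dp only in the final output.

price = 3.5855
boundary = - - - 53.4709 43.2150
tree:
3.5855
6.5430 0.9914
11.6332 2.0992 0.0000
19.9291 4.4450 0.0000 0.0000
30.1850 9.4119 0.0000 0.0000 0.0000
38.4738 19.9291 0.0000 0.0000 0.0000 0.0000

params: Δt=0.39460 u=1.23732 d=0.80820 q=0.51412 e^(-rΔt)=0.97199
t_5 payoffs: 38.4738 19.9291 0.0000 0.0000 0.0000 0.0000
t_4: node(4,0) S=43.2150 payoff=30.1850 vs cont=28.1290 → 30.1850 [stop]  node(4,1) S=66.1607 payoff=7.2393 vs cont=9.4119 → 9.4119 [wait]  node(4,2) S=101.2900 payoff=0.0000 vs cont=0.0000 → 0.0000 [wait]  node(4,3) S=155.0718 payoff=0.0000 vs cont=0.0000 → 0.0000 [wait]  node(4,4) S=237.4101 payoff=0.0000 vs cont=0.0000 → 0.0000 [wait]  ⇒ S*(4)=43.2150
t_3: node(3,0) S=53.4709 payoff=19.9291 vs cont=18.9588 → 19.9291 [stop]  node(3,1) S=81.8622 payoff=0.0000 vs cont=4.4450 → 4.4450 [wait]  node(3,2) S=125.3285 payoff=0.0000 vs cont=0.0000 → 0.0000 [wait]  node(3,3) S=191.8739 payoff=0.0000 vs cont=0.0000 → 0.0000 [wait]  ⇒ S*(3)=53.4709
t_2: node(2,0) S=66.1607 payoff=7.2393 vs cont=11.6332 → 11.6332 [wait]  node(2,1) S=101.2900 payoff=0.0000 vs cont=2.0992 → 2.0992 [wait]  node(2,2) S=155.0718 payoff=0.0000 vs cont=0.0000 → 0.0000 [wait]  ⇒ S*(2)=-
t_1: node(1,0) S=81.8622 payoff=0.0000 vs cont=6.5430 → 6.5430 [wait]  node(1,1) S=125.3285 payoff=0.0000 vs cont=0.9914 → 0.9914 [wait]  ⇒ S*(1)=-
t_0: node(0,0) S=101.2900 payoff=0.0000 vs cont=3.5855 → 3.5855 [wait]  ⇒ S*(0)=-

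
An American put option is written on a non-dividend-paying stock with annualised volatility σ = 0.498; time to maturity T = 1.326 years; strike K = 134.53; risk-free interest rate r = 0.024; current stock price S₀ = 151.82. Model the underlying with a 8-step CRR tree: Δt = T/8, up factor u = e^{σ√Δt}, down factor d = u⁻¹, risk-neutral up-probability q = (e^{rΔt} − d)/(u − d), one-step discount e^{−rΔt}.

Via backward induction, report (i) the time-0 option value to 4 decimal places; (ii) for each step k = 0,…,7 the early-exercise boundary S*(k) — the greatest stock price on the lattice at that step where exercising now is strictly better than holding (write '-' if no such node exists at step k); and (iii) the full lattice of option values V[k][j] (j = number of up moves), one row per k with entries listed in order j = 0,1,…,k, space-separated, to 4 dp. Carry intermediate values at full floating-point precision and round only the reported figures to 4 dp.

price = 23.0095
boundary = - - - - 67.4714 55.0894 67.4714 82.6366
tree:
23.0095
31.5448 13.1592
42.0060 19.5009 5.8063
54.0916 28.1402 9.4976 1.5103
67.0586 39.2929 15.2524 2.8040 0.0000
79.4406 52.6581 23.8969 5.2061 0.0000 0.0000
89.5504 67.0586 36.1591 9.6659 0.0000 0.0000 0.0000
97.8049 79.4406 51.8934 17.9462 0.0000 0.0000 0.0000 0.0000
104.5445 89.5504 67.0586 33.3197 0.0000 0.0000 0.0000 0.0000 0.0000

params: Δt=0.16575 u=1.22476 d=0.81648 q=0.45925 e^(-rΔt)=0.99603
t_8 payoffs: 104.5445 89.5504 67.0586 33.3197 0.0000 0.0000 0.0000 0.0000 0.0000
t_7: node(7,0) S=36.7251 payoff=97.8049 vs cont=97.2708 → 97.8049 [stop]  node(7,1) S=55.0894 payoff=79.4406 vs cont=78.9065 → 79.4406 [stop]  node(7,2) S=82.6366 payoff=51.8934 vs cont=51.3593 → 51.8934 [stop]  node(7,3) S=123.9586 payoff=10.5714 vs cont=17.9462 → 17.9462 [wait]  node(7,4) S=185.9436 payoff=0.0000 vs cont=0.0000 → 0.0000 [wait]  node(7,5) S=278.9239 payoff=0.0000 vs cont=0.0000 → 0.0000 [wait]  node(7,6) S=418.3986 payoff=0.0000 vs cont=0.0000 → 0.0000 [wait]  node(7,7) S=627.6170 payoff=0.0000 vs cont=0.0000 → 0.0000 [wait]  ⇒ S*(7)=82.6366
t_6: node(6,0) S=44.9796 payoff=89.5504 vs cont=89.0163 → 89.5504 [stop]  node(6,1) S=67.4714 payoff=67.0586 vs cont=66.5245 → 67.0586 [stop]  node(6,2) S=101.2103 payoff=33.3197 vs cont=36.1591 → 36.1591 [wait]  node(6,3) S=151.8200 payoff=0.0000 vs cont=9.6659 → 9.6659 [wait]  node(6,4) S=227.7369 payoff=0.0000 vs cont=0.0000 → 0.0000 [wait]  node(6,5) S=341.6158 payoff=0.0000 vs cont=0.0000 → 0.0000 [wait]  node(6,6) S=512.4393 payoff=0.0000 vs cont=0.0000 → 0.0000 [wait]  ⇒ S*(6)=67.4714
t_5: node(5,0) S=55.0894 payoff=79.4406 vs cont=78.9065 → 79.4406 [stop]  node(5,1) S=82.6366 payoff=51.8934 vs cont=52.6581 → 52.6581 [wait]  node(5,2) S=123.9586 payoff=10.5714 vs cont=23.8969 → 23.8969 [wait]  node(5,3) S=185.9436 payoff=0.0000 vs cont=5.2061 → 5.2061 [wait]  node(5,4) S=278.9239 payoff=0.0000 vs cont=0.0000 → 0.0000 [wait]  node(5,5) S=418.3986 payoff=0.0000 vs cont=0.0000 → 0.0000 [wait]  ⇒ S*(5)=55.0894
t_4: node(4,0) S=67.4714 payoff=67.0586 vs cont=66.8742 → 67.0586 [stop]  node(4,1) S=101.2103 payoff=33.3197 vs cont=39.2929 → 39.2929 [wait]  node(4,2) S=151.8200 payoff=0.0000 vs cont=15.2524 → 15.2524 [wait]  node(4,3) S=227.7369 payoff=0.0000 vs cont=2.8040 → 2.8040 [wait]  node(4,4) S=341.6158 payoff=0.0000 vs cont=0.0000 → 0.0000 [wait]  ⇒ S*(4)=67.4714
t_3: node(3,0) S=82.6366 payoff=51.8934 vs cont=54.0916 → 54.0916 [wait]  node(3,1) S=123.9586 payoff=10.5714 vs cont=28.1402 → 28.1402 [wait]  node(3,2) S=185.9436 payoff=0.0000 vs cont=9.4976 → 9.4976 [wait]  node(3,3) S=278.9239 payoff=0.0000 vs cont=1.5103 → 1.5103 [wait]  ⇒ S*(3)=-
t_2: node(2,0) S=101.2103 payoff=33.3197 vs cont=42.0060 → 42.0060 [wait]  node(2,1) S=151.8200 payoff=0.0000 vs cont=19.5009 → 19.5009 [wait]  node(2,2) S=227.7369 payoff=0.0000 vs cont=5.8063 → 5.8063 [wait]  ⇒ S*(2)=-
t_1: node(1,0) S=123.9586 payoff=10.5714 vs cont=31.5448 → 31.5448 [wait]  node(1,1) S=185.9436 payoff=0.0000 vs cont=13.1592 → 13.1592 [wait]  ⇒ S*(1)=-
t_0: node(0,0) S=151.8200 payoff=0.0000 vs cont=23.0095 → 23.0095 [wait]  ⇒ S*(0)=-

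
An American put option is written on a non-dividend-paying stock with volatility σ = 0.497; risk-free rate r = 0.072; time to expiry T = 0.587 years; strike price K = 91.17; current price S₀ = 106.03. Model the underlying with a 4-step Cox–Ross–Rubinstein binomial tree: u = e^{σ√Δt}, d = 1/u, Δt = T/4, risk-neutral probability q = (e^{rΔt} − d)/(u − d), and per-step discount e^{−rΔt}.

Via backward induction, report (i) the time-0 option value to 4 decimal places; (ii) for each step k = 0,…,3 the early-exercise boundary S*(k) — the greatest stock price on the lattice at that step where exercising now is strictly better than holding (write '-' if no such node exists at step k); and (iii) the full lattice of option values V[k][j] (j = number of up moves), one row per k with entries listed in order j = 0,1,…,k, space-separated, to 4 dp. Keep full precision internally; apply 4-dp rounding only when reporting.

price = 7.8832
boundary = - - - 59.8924
tree:
7.8832
12.9766 2.5456
20.6592 4.9500 0.0000
31.2776 9.6254 0.0000 0.0000
41.6607 18.7168 0.0000 0.0000 0.0000

Δt=0.14675  u=1.20972  d=0.82664  q=0.48027  discount=0.98949
step 4 (expiry): payoffs max(K−S,0) = 41.6607 18.7168 0.0000 0.0000 0.0000
step 3: (k=3,j=0): S=59.8924, (K−S)⁺=31.2776, hold=30.3193 ⇒ V=31.2776 exercise | (k=3,j=1): S=87.6482, (K−S)⁺=3.5218, hold=9.6254 ⇒ V=9.6254 continue | (k=3,j=2): S=128.2668, (K−S)⁺=0.0000, hold=0.0000 ⇒ V=0.0000 continue | (k=3,j=3): S=187.7092, (K−S)⁺=0.0000, hold=0.0000 ⇒ V=0.0000 continue  boundary S*=59.8924
step 2: (k=2,j=0): S=72.4532, (K−S)⁺=18.7168, hold=20.6592 ⇒ V=20.6592 continue | (k=2,j=1): S=106.0300, (K−S)⁺=0.0000, hold=4.9500 ⇒ V=4.9500 continue | (k=2,j=2): S=155.1672, (K−S)⁺=0.0000, hold=0.0000 ⇒ V=0.0000 continue  boundary S*=-
step 1: (k=1,j=0): S=87.6482, (K−S)⁺=3.5218, hold=12.9766 ⇒ V=12.9766 continue | (k=1,j=1): S=128.2668, (K−S)⁺=0.0000, hold=2.5456 ⇒ V=2.5456 continue  boundary S*=-
step 0: (k=0,j=0): S=106.0300, (K−S)⁺=0.0000, hold=7.8832 ⇒ V=7.8832 continue  boundary S*=-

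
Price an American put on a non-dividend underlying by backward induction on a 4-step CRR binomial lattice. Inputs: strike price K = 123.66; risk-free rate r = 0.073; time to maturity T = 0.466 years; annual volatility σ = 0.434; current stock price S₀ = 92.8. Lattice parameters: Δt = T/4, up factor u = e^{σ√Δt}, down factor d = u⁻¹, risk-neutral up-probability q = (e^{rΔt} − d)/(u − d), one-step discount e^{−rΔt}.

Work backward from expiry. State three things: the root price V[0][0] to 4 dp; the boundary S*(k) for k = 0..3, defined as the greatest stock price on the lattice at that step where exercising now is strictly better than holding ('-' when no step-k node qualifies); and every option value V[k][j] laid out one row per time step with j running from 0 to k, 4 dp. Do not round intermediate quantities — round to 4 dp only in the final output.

price = 31.4953
boundary = - 80.0229 92.8000 107.6171
tree:
31.4953
43.6371 19.4936
54.6549 30.8600 8.0846
64.1558 43.6371 16.0429 0.0000
72.3486 54.6549 30.8600 0.0000 0.0000

Δt=0.11650  u=1.15967  d=0.86232  q=0.49176  discount=0.99153
step 4 (expiry): payoffs max(K−S,0) = 72.3486 54.6549 30.8600 0.0000 0.0000
step 3: (k=3,j=0): S=59.5042, (K−S)⁺=64.1558, hold=63.1086 ⇒ V=64.1558 exercise | (k=3,j=1): S=80.0229, (K−S)⁺=43.6371, hold=42.5899 ⇒ V=43.6371 exercise | (k=3,j=2): S=107.6171, (K−S)⁺=16.0429, hold=15.5516 ⇒ V=16.0429 exercise | (k=3,j=3): S=144.7266, (K−S)⁺=0.0000, hold=0.0000 ⇒ V=0.0000 continue  boundary S*=107.6171
step 2: (k=2,j=0): S=69.0051, (K−S)⁺=54.6549, hold=53.6077 ⇒ V=54.6549 exercise | (k=2,j=1): S=92.8000, (K−S)⁺=30.8600, hold=29.8128 ⇒ V=30.8600 exercise | (k=2,j=2): S=124.8001, (K−S)⁺=0.0000, hold=8.0846 ⇒ V=8.0846 continue  boundary S*=92.8000
step 1: (k=1,j=0): S=80.0229, (K−S)⁺=43.6371, hold=42.5899 ⇒ V=43.6371 exercise | (k=1,j=1): S=107.6171, (K−S)⁺=16.0429, hold=19.4936 ⇒ V=19.4936 continue  boundary S*=80.0229
step 0: (k=0,j=0): S=92.8000, (K−S)⁺=30.8600, hold=31.4953 ⇒ V=31.4953 continue  boundary S*=-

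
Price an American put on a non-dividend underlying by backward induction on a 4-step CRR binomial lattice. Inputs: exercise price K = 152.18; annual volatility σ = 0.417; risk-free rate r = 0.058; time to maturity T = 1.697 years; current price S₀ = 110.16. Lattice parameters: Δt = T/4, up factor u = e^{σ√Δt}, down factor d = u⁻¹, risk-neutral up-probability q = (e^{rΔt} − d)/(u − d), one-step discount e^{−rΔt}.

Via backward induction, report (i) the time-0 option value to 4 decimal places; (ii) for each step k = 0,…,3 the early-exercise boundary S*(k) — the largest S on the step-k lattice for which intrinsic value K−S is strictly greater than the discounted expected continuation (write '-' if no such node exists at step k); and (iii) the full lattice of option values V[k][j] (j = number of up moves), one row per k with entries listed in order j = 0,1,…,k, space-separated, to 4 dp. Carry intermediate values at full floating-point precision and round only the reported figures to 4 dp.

params: Δt=0.42425 u=1.31208 d=0.76215 q=0.47781 e^(-rΔt)=0.97569
t_4 payoffs: 115.0104 88.1909 42.0200 0.0000 0.0000
t_3: node(3,0) S=48.7693 payoff=103.4107 vs cont=99.7118 → 103.4107 [stop]  node(3,1) S=83.9585 payoff=68.2215 vs cont=64.5225 → 68.2215 [stop]  node(3,2) S=144.5383 payoff=7.6417 vs cont=21.4090 → 21.4090 [wait]  node(3,3) S=248.8291 payoff=0.0000 vs cont=0.0000 → 0.0000 [wait]  ⇒ S*(3)=83.9585
t_2: node(2,0) S=63.9891 payoff=88.1909 vs cont=84.4920 → 88.1909 [stop]  node(2,1) S=110.1600 payoff=42.0200 vs cont=44.7394 → 44.7394 [wait]  node(2,2) S=189.6453 payoff=0.0000 vs cont=10.9078 → 10.9078 [wait]  ⇒ S*(2)=63.9891
t_1: node(1,0) S=83.9585 payoff=68.2215 vs cont=65.7903 → 68.2215 [stop]  node(1,1) S=144.5383 payoff=7.6417 vs cont=27.8797 → 27.8797 [wait]  ⇒ S*(1)=83.9585
t_0: node(0,0) S=110.1600 payoff=42.0200 vs cont=47.7560 → 47.7560 [wait]  ⇒ S*(0)=-

price = 47.7560
boundary = - 83.9585 63.9891 83.9585
tree:
47.7560
68.2215 27.8797
88.1909 44.7394 10.9078
103.4107 68.2215 21.4090 0.0000
115.0104 88.1909 42.0200 0.0000 0.0000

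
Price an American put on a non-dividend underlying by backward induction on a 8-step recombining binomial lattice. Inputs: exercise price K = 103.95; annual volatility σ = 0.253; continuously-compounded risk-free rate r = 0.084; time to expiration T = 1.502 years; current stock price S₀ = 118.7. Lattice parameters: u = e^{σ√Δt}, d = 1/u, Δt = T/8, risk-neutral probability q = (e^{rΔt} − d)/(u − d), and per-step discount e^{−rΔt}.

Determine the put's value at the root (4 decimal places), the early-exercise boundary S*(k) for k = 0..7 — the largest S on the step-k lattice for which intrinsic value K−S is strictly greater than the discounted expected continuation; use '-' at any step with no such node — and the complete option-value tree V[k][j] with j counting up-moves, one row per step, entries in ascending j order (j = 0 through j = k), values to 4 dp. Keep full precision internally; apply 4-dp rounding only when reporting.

Δt=0.18775, u=1.11586, d=0.89617, q=0.54498, disc=e^(-rΔt)=0.98435
k=8 terminal: V=max(K-S,0) → 54.5674 42.4616 27.3882 8.6196 0.0000 0.0000 0.0000 0.0000 0.0000
k=7: j=0 S=55.1040 intr=48.8460 cont=47.2194 V=48.8460[EX]; j=1 S=68.6124 intr=35.3376 cont=33.7111 V=35.3376[EX]; j=2 S=85.4322 intr=18.5178 cont=16.8912 V=18.5178[EX]; j=3 S=106.3754 intr=0.0000 cont=3.8607 V=3.8607[hold]; j=4 S=132.4526 intr=0.0000 cont=0.0000 V=0.0000[hold]; j=5 S=164.9224 intr=0.0000 cont=0.0000 V=0.0000[hold]; j=6 S=205.3520 intr=0.0000 cont=0.0000 V=0.0000[hold]; j=7 S=255.6926 intr=0.0000 cont=0.0000 V=0.0000[hold]  S*(7)=85.4322
k=6: j=0 S=61.4884 intr=42.4616 cont=40.8351 V=42.4616[EX]; j=1 S=76.5618 intr=27.3882 cont=25.7617 V=27.3882[EX]; j=2 S=95.3304 intr=8.6196 cont=10.3652 V=10.3652[hold]; j=3 S=118.7000 intr=0.0000 cont=1.7292 V=1.7292[hold]; j=4 S=147.7985 intr=0.0000 cont=0.0000 V=0.0000[hold]; j=5 S=184.0303 intr=0.0000 cont=0.0000 V=0.0000[hold]; j=6 S=229.1440 intr=0.0000 cont=0.0000 V=0.0000[hold]  S*(6)=76.5618
k=5: j=0 S=68.6124 intr=35.3376 cont=33.7111 V=35.3376[EX]; j=1 S=85.4322 intr=18.5178 cont=17.8277 V=18.5178[EX]; j=2 S=106.3754 intr=0.0000 cont=5.5703 V=5.5703[hold]; j=3 S=132.4526 intr=0.0000 cont=0.7745 V=0.7745[hold]; j=4 S=164.9224 intr=0.0000 cont=0.0000 V=0.0000[hold]; j=5 S=205.3520 intr=0.0000 cont=0.0000 V=0.0000[hold]  S*(5)=85.4322
k=4: j=0 S=76.5618 intr=27.3882 cont=25.7617 V=27.3882[EX]; j=1 S=95.3304 intr=8.6196 cont=11.2823 V=11.2823[hold]; j=2 S=118.7000 intr=0.0000 cont=2.9104 V=2.9104[hold]; j=3 S=147.7985 intr=0.0000 cont=0.3469 V=0.3469[hold]; j=4 S=184.0303 intr=0.0000 cont=0.0000 V=0.0000[hold]  S*(4)=76.5618
k=3: j=0 S=85.4322 intr=18.5178 cont=18.3196 V=18.5178[EX]; j=1 S=106.3754 intr=0.0000 cont=6.6147 V=6.6147[hold]; j=2 S=132.4526 intr=0.0000 cont=1.4897 V=1.4897[hold]; j=3 S=164.9224 intr=0.0000 cont=0.1554 V=0.1554[hold]  S*(3)=85.4322
k=2: j=0 S=95.3304 intr=8.6196 cont=11.8426 V=11.8426[hold]; j=1 S=118.7000 intr=0.0000 cont=3.7619 V=3.7619[hold]; j=2 S=147.7985 intr=0.0000 cont=0.7506 V=0.7506[hold]  S*(2)=-
k=1: j=0 S=106.3754 intr=0.0000 cont=7.3224 V=7.3224[hold]; j=1 S=132.4526 intr=0.0000 cont=2.0876 V=2.0876[hold]  S*(1)=-
k=0: j=0 S=118.7000 intr=0.0000 cont=4.3996 V=4.3996[hold]  S*(0)=-

price = 4.3996
boundary = - - - 85.4322 76.5618 85.4322 76.5618 85.4322
tree:
4.3996
7.3224 2.0876
11.8426 3.7619 0.7506
18.5178 6.6147 1.4897 0.1554
27.3882 11.2823 2.9104 0.3469 0.0000
35.3376 18.5178 5.5703 0.7745 0.0000 0.0000
42.4616 27.3882 10.3652 1.7292 0.0000 0.0000 0.0000
48.8460 35.3376 18.5178 3.8607 0.0000 0.0000 0.0000 0.0000
54.5674 42.4616 27.3882 8.6196 0.0000 0.0000 0.0000 0.0000 0.0000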